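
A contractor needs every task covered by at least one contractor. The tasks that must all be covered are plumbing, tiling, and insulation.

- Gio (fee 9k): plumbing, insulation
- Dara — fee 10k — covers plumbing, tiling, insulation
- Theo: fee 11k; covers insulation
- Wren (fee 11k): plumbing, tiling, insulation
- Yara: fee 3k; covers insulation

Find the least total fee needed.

10

This is an integer covering problem.
Dara alone covers plumbing, tiling, insulation — every task.
Total fee: 10.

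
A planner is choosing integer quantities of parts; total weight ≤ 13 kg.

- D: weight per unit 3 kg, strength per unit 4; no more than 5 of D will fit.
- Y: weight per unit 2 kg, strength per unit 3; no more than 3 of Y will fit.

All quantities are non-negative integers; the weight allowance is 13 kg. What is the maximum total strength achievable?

This is a bounded integer knapsack.
Y has the best ratio (3/2); taking only Y gives at most 3×3 = 9 (stopped by the supply cap of 3).
Mixing does better — 3×D and 2×Y: weight 13 ≤ 13, strength 3·4 + 2·3 = 18.

18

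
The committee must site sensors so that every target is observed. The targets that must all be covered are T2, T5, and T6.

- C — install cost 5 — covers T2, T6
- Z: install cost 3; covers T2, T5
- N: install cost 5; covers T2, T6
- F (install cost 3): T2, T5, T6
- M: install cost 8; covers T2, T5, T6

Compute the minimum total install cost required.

This is a weighted set-cover instance.
F alone covers T2, T5, T6 — every target.
Total install cost: 3.

3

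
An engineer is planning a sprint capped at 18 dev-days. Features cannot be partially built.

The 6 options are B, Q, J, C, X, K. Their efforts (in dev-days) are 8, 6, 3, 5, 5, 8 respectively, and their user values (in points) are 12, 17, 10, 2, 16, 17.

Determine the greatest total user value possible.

Allowing fractional choices, the relaxed optimum would be about 51.5, but features are indivisible.
Q + J + X: effort 6 + 3 + 5 = 14 ≤ 18, user value 17 + 10 + 16 = 43.
Q + J + K: effort 6 + 3 + 8 = 17 ≤ 18, user value 17 + 10 + 17 = 44.
Best is Q, J, and K with total user value 44.

44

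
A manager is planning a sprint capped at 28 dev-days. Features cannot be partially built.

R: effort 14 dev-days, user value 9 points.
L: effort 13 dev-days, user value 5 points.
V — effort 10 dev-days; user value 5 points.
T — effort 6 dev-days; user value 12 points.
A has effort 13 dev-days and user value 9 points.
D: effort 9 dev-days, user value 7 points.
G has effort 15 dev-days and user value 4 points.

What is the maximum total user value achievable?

28

T + A + D: effort 6 + 13 + 9 = 28 ≤ 28, user value 12 + 9 + 7 = 28.
V + T + D: effort 10 + 6 + 9 = 25 ≤ 28, user value 5 + 12 + 7 = 24.
Best is T, A, and D with total user value 28.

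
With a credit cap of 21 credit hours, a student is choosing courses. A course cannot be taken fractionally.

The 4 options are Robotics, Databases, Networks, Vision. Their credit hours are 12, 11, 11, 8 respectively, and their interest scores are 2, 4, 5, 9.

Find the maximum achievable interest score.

This is an integer program with binary decision variables.
Robotics + Vision: credit hours 12 + 8 = 20 ≤ 21, interest score 2 + 9 = 11.
Networks + Vision: credit hours 11 + 8 = 19 ≤ 21, interest score 5 + 9 = 14.
Databases + Vision: credit hours 11 + 8 = 19 ≤ 21, interest score 4 + 9 = 13.
Best is Networks and Vision with total interest score 14.

14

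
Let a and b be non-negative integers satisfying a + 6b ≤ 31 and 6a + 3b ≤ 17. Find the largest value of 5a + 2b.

The continuous relaxation peaks at (2.83, 0) with value 14.17; rounding to a feasible lattice point costs some objective.
(a,b)=(2,1): 1·2+6·1=8≤31, 6·2+3·1=15≤17, objective 12.
(a,b)=(2,0): 1·2+6·0=2≤31, 6·2+3·0=12≤17, objective 10.
The best lattice point is (2,1), giving 12.

12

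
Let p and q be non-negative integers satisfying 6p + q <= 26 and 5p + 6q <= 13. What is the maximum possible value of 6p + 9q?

(p,q)=(0,2): 6·0+1·2=2≤26, 5·0+6·2=12≤13, objective 18.
(p,q)=(1,1): 6·1+1·1=7≤26, 5·1+6·1=11≤13, objective 15.
(p,q)=(0,1): 6·0+1·1=1≤26, 5·0+6·1=6≤13, objective 9.
Maximum is 18 at (p,q)=(0,2).

18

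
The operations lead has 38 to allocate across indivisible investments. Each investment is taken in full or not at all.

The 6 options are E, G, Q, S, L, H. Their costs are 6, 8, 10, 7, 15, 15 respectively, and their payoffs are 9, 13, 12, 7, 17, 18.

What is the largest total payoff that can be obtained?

This is a 0-1 knapsack instance.
Take G, L, and H: cost 8 + 15 + 15 = 38 ≤ 38, payoff 13 + 17 + 18 = 48.
No other feasible combination does better.

48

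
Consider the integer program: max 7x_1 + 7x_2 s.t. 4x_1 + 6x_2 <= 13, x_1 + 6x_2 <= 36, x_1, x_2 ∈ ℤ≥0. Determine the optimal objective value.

The continuous relaxation peaks at (3.25, 0) with value 22.75; rounding to a feasible lattice point costs some objective.
(x_1,x_2)=(3,0): 4·3+6·0=12≤13, 1·3+6·0=3≤36, objective 21.
(x_1,x_2)=(2,0): 4·2+6·0=8≤13, 1·2+6·0=2≤36, objective 14.
The best lattice point is (3,0), giving 21.

21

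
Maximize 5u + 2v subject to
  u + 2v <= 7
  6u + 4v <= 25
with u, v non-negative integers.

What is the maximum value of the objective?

The continuous relaxation peaks at (4.17, 0) with value 20.83; rounding to a feasible lattice point costs some objective.
(u,v)=(4,0): 1·4+2·0=4≤7, 6·4+4·0=24≤25, objective 20.
(u,v)=(3,1): 1·3+2·1=5≤7, 6·3+4·1=22≤25, objective 17.
No feasible integer point exceeds 20.

20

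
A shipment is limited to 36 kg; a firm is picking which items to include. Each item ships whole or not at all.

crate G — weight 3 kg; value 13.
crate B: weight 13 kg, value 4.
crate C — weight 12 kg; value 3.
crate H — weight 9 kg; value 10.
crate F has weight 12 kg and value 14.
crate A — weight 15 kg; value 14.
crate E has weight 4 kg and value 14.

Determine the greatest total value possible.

This is an integer program with binary decision variables.
Allowing fractional choices, the relaxed optimum would be about 58.5, but items are indivisible.
crate G + crate F + crate A + crate E: weight 3 + 12 + 15 + 4 = 34 ≤ 36, value 13 + 14 + 14 + 14 = 55.
crate G + crate H + crate F + crate E: weight 3 + 9 + 12 + 4 = 28 ≤ 36, value 13 + 10 + 14 + 14 = 51.
Best is crate G, crate F, crate A, and crate E with total value 55.

55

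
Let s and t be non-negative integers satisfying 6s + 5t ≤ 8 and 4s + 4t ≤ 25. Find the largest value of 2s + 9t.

Relaxing integrality, the LP optimum is 14.40 at (s,t) = (0, 1.6), which is not an integer point.
(s,t)=(0,1): 6·0+5·1=5≤8, 4·0+4·1=4≤25, objective 9.
(s,t)=(1,0): 6·1+5·0=6≤8, 4·1+4·0=4≤25, objective 2.
(s,t)=(0,0): 6·0+5·0=0≤8, 4·0+4·0=0≤25, objective 0.
The best lattice point is (0,1), giving 9.

9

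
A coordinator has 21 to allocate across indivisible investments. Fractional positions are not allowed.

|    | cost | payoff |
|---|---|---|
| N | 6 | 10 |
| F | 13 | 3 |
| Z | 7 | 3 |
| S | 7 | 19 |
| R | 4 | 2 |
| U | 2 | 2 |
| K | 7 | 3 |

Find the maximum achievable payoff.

33

Allowing fractional choices, the relaxed optimum would be about 33.9, but investments are indivisible.
N + Z + S: cost 6 + 7 + 7 = 20 ≤ 21, payoff 10 + 3 + 19 = 32.
N + S + K: cost 6 + 7 + 7 = 20 ≤ 21, payoff 10 + 19 + 3 = 32.
N + S + R + U: cost 6 + 7 + 4 + 2 = 19 ≤ 21, payoff 10 + 19 + 2 + 2 = 33.
Best is N, S, R, and U with total payoff 33.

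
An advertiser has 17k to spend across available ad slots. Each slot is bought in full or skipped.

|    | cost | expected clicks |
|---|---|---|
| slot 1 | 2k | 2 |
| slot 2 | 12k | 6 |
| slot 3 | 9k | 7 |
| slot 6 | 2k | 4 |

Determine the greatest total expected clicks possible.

slot 3 + slot 6: cost 9 + 2 = 11 ≤ 17, expected clicks 7 + 4 = 11.
slot 1 + slot 2 + slot 6: cost 2 + 12 + 2 = 16 ≤ 17, expected clicks 2 + 6 + 4 = 12.
slot 1 + slot 3 + slot 6: cost 2 + 9 + 2 = 13 ≤ 17, expected clicks 2 + 7 + 4 = 13.
Best is slot 1, slot 3, and slot 6 with total expected clicks 13.

13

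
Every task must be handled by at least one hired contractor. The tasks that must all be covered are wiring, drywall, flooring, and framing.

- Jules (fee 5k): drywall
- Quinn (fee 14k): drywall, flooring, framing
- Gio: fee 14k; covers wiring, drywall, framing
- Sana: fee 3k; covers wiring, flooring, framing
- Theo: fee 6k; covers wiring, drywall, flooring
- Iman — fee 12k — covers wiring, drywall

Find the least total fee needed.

8

Choose Jules and Sana: together they cover wiring, drywall, flooring, framing — every task.
Total fee: 5 + 3 = 8.
No cover costs less than 8.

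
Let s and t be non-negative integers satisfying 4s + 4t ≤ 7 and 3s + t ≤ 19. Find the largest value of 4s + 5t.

The continuous relaxation peaks at (0, 1.75) with value 8.75; rounding to a feasible lattice point costs some objective.
(s,t)=(0,1): 4·0+4·1=4≤7, 3·0+1·1=1≤19, objective 5.
(s,t)=(1,0): 4·1+4·0=4≤7, 3·1+1·0=3≤19, objective 4.
Maximum is 5 at (s,t)=(0,1).

5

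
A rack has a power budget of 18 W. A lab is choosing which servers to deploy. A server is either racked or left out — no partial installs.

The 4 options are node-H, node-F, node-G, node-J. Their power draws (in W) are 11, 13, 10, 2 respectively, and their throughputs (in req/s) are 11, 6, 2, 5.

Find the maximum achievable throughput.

node-H: power draw 11 ≤ 18, throughput 11.
node-F + node-J: power draw 13 + 2 = 15 ≤ 18, throughput 6 + 5 = 11.
node-H + node-J: power draw 11 + 2 = 13 ≤ 18, throughput 11 + 5 = 16.
Best is node-H and node-J with total throughput 16.

16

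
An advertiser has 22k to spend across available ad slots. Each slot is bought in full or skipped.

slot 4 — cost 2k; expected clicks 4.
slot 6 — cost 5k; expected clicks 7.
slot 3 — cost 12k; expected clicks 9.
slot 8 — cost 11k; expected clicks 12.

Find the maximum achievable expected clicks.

Take slot 4, slot 6, and slot 8: cost 2 + 5 + 11 = 18 ≤ 22, expected clicks 4 + 7 + 12 = 23.
No other feasible combination does better.

23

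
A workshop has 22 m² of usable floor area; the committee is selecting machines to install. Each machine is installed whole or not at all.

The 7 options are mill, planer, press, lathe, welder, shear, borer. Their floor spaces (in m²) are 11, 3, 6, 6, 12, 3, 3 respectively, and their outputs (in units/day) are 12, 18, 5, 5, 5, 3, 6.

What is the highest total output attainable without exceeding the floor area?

39

This is a 0-1 knapsack instance.
mill + planer + shear + borer: floor space 11 + 3 + 3 + 3 = 20 ≤ 22, output 12 + 18 + 3 + 6 = 39.
mill + planer + borer: floor space 11 + 3 + 3 = 17 ≤ 22, output 12 + 18 + 6 = 36.
planer + press + lathe + shear + borer: floor space 3 + 6 + 6 + 3 + 3 = 21 ≤ 22, output 18 + 5 + 5 + 3 + 6 = 37.
Best is mill, planer, shear, and borer with total output 39.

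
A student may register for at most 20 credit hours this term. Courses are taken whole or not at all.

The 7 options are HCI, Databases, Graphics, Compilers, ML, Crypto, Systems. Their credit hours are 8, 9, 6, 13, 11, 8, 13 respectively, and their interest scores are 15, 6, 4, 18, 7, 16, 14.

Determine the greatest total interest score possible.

Treat it as a binary knapsack problem.
HCI + Crypto: credit hours 8 + 8 = 16 ≤ 20, interest score 15 + 16 = 31.
ML + Crypto: credit hours 11 + 8 = 19 ≤ 20, interest score 7 + 16 = 23.
Databases + Crypto: credit hours 9 + 8 = 17 ≤ 20, interest score 6 + 16 = 22.
Best is HCI and Crypto with total interest score 31.

31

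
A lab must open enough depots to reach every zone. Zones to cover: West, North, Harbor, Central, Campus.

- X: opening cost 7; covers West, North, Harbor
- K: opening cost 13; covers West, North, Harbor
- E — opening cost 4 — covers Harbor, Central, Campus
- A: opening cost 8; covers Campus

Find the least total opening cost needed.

Choose X and E: together they cover West, North, Harbor, Central, Campus — every zone.
Total opening cost: 7 + 4 = 11.
No cover costs less than 11.

11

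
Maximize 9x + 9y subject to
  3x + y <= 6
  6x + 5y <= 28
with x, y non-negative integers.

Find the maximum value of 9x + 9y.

45

(x,y)=(0,5): 3·0+1·5=5≤6, 6·0+5·5=25≤28, objective 45.
(x,y)=(0,4): 3·0+1·4=4≤6, 6·0+5·4=20≤28, objective 36.
No feasible integer point exceeds 45.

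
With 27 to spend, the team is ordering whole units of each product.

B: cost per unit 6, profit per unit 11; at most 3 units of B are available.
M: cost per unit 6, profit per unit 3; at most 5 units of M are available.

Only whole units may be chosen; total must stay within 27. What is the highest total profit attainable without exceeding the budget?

3×B: cost 18 ≤ 27, profit 3·11 = 33.
3×B and 1×M: cost 24 ≤ 27, profit 3·11 + 1·3 = 36.
Best is 36.

36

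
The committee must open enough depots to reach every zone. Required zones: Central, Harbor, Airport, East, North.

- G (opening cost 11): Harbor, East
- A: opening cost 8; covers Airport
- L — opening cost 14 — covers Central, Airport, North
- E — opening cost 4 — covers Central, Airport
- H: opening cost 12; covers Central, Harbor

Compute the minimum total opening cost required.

25

The greedy cost-per-new-zone heuristic would pick E, G, and L for 29, but a cheaper cover exists.
Choose G and L: together they cover Central, Harbor, Airport, East, North — every zone.
Total opening cost: 11 + 14 = 25.
No cover costs less than 25.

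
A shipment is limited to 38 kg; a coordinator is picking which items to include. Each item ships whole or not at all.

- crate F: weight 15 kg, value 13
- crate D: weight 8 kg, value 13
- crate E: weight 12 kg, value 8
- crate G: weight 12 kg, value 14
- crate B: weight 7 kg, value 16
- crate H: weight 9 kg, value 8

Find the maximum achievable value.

Allowing fractional choices, the relaxed optimum would be about 52.7, but items are indivisible.
crate D + crate G + crate B + crate H: weight 8 + 12 + 7 + 9 = 36 ≤ 38, value 13 + 14 + 16 + 8 = 51.
crate D + crate E + crate B + crate H: weight 8 + 12 + 7 + 9 = 36 ≤ 38, value 13 + 8 + 16 + 8 = 45.
Best is crate D, crate G, crate B, and crate H with total value 51.

51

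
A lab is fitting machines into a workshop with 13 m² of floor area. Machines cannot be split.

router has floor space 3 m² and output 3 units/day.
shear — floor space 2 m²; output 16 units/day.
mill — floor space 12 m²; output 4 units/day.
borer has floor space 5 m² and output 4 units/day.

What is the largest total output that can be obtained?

23

Allowing fractional choices, the relaxed optimum would be about 24.0, but machines are indivisible.
shear + borer: floor space 2 + 5 = 7 ≤ 13, output 16 + 4 = 20.
router + shear + borer: floor space 3 + 2 + 5 = 10 ≤ 13, output 3 + 16 + 4 = 23.
Best is router, shear, and borer with total output 23.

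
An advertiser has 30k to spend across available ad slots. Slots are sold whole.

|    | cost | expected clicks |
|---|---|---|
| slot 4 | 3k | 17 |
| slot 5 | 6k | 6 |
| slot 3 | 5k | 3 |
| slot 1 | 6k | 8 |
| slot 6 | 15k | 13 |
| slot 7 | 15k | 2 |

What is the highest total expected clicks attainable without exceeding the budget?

Treat it as a binary knapsack problem.
slot 4 + slot 3 + slot 1 + slot 6: cost 3 + 5 + 6 + 15 = 29 ≤ 30, expected clicks 17 + 3 + 8 + 13 = 41.
slot 4 + slot 5 + slot 3 + slot 6: cost 3 + 6 + 5 + 15 = 29 ≤ 30, expected clicks 17 + 6 + 3 + 13 = 39.
slot 4 + slot 5 + slot 1 + slot 6: cost 3 + 6 + 6 + 15 = 30 ≤ 30, expected clicks 17 + 6 + 8 + 13 = 44.
Best is slot 4, slot 5, slot 1, and slot 6 with total expected clicks 44.

44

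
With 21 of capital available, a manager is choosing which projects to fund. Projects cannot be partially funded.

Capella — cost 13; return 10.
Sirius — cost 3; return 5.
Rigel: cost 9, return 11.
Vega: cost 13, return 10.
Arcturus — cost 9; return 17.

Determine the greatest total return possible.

33

Take Sirius, Rigel, and Arcturus: cost 3 + 9 + 9 = 21 ≤ 21, return 5 + 11 + 17 = 33.
No other feasible combination does better.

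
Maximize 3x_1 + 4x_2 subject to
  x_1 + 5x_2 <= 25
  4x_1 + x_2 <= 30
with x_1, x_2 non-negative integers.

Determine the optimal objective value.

The continuous relaxation peaks at (6.58, 3.68) with value 34.47; rounding to a feasible lattice point costs some objective.
(x_1,x_2)=(5,4): 1·5+5·4=25≤25, 4·5+1·4=24≤30, objective 31.
(x_1,x_2)=(6,3): 1·6+5·3=21≤25, 4·6+1·3=27≤30, objective 30.
(x_1,x_2)=(7,2): 1·7+5·2=17≤25, 4·7+1·2=30≤30, objective 29.
(x_1,x_2)=(4,4): 1·4+5·4=24≤25, 4·4+1·4=20≤30, objective 28.
Maximum is 31 at (x_1,x_2)=(5,4).

31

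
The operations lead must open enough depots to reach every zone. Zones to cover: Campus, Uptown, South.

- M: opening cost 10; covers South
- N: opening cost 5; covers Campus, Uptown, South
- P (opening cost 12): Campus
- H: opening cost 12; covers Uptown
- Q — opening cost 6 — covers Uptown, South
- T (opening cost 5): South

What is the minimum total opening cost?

N alone covers Campus, Uptown, South — every zone.
Total opening cost: 5.
No cover costs less than 5.

5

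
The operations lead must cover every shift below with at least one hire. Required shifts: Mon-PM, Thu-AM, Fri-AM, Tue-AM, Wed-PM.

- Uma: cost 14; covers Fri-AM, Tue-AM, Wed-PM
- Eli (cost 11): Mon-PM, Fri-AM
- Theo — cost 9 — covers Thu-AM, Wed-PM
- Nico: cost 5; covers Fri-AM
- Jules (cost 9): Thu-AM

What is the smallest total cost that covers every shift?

This is an integer covering problem.
The greedy cost-per-new-shift heuristic would pick Theo, Nico, Eli, and Uma for 39, but a cheaper cover exists.
Choose Uma, Eli, and Theo: together they cover Mon-PM, Thu-AM, Fri-AM, Tue-AM, Wed-PM — every shift.
Total cost: 14 + 11 + 9 = 34.
No cover costs less than 34.

34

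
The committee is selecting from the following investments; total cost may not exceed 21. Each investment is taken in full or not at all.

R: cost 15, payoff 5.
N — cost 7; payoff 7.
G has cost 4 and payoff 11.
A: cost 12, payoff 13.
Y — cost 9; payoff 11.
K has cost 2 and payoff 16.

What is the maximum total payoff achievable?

Allowing fractional choices, the relaxed optimum would be about 44.5, but investments are indivisible.
G + Y + K: cost 4 + 9 + 2 = 15 ≤ 21, payoff 11 + 11 + 16 = 38.
N + A + K: cost 7 + 12 + 2 = 21 ≤ 21, payoff 7 + 13 + 16 = 36.
G + A + K: cost 4 + 12 + 2 = 18 ≤ 21, payoff 11 + 13 + 16 = 40.
Best is G, A, and K with total payoff 40.

40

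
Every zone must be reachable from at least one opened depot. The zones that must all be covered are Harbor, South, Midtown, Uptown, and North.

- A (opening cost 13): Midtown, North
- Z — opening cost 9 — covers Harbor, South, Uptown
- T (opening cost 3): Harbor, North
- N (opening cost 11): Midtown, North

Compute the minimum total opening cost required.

20

The greedy cost-per-new-zone heuristic would pick T, Z, and N for 23, but a cheaper cover exists.
Choose Z and N: together they cover Harbor, South, Midtown, Uptown, North — every zone.
Total opening cost: 9 + 11 = 20.
No cover costs less than 20.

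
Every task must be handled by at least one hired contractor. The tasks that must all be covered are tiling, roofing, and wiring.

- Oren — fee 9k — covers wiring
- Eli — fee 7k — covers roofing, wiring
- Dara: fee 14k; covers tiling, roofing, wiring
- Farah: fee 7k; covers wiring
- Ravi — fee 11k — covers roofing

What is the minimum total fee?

Dara alone covers tiling, roofing, wiring — every task.
Total fee: 14.

14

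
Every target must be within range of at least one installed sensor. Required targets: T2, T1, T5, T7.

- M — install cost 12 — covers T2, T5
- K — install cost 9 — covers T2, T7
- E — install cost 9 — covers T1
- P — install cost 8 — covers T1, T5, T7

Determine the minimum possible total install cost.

17

Choose K and P: together they cover T2, T1, T5, T7 — every target.
Total install cost: 9 + 8 = 17.
No cover costs less than 17.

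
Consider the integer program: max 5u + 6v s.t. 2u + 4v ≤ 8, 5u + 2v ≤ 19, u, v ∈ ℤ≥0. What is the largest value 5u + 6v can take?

The continuous relaxation peaks at (3.75, 0.125) with value 19.50; rounding to a feasible lattice point costs some objective.
(u,v)=(2,1): 2·2+4·1=8≤8, 5·2+2·1=12≤19, objective 16.
(u,v)=(3,0): 2·3+4·0=6≤8, 5·3+2·0=15≤19, objective 15.
(u,v)=(1,1): 2·1+4·1=6≤8, 5·1+2·1=7≤19, objective 11.
No feasible integer point exceeds 16.

16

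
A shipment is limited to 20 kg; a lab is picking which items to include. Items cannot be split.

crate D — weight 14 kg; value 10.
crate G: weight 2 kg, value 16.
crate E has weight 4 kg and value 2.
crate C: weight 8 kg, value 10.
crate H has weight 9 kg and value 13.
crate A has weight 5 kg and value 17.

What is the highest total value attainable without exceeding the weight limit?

48

Treat it as a binary knapsack problem.
Allowing fractional choices, the relaxed optimum would be about 51.0, but items are indivisible.
crate G + crate E + crate H + crate A: weight 2 + 4 + 9 + 5 = 20 ≤ 20, value 16 + 2 + 13 + 17 = 48.
crate G + crate H + crate A: weight 2 + 9 + 5 = 16 ≤ 20, value 16 + 13 + 17 = 46.
crate G + crate E + crate C + crate A: weight 2 + 4 + 8 + 5 = 19 ≤ 20, value 16 + 2 + 10 + 17 = 45.
Best is crate G, crate E, crate H, and crate A with total value 48.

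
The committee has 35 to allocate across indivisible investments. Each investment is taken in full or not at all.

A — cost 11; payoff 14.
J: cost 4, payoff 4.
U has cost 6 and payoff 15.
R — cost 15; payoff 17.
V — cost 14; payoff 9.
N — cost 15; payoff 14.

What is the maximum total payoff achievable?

46

Allowing fractional choices, the relaxed optimum would be about 49.0, but investments are indivisible.
A + U + R: cost 11 + 6 + 15 = 32 ≤ 35, payoff 14 + 15 + 17 = 46.
A + U + N: cost 11 + 6 + 15 = 32 ≤ 35, payoff 14 + 15 + 14 = 43.
A + J + U + V: cost 11 + 4 + 6 + 14 = 35 ≤ 35, payoff 14 + 4 + 15 + 9 = 42.
Best is A, U, and R with total payoff 46.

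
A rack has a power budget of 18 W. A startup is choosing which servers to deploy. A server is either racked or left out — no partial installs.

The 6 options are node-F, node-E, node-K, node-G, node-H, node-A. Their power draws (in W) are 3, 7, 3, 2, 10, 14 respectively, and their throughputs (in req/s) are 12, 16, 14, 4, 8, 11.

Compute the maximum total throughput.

Take node-F, node-E, node-K, and node-G: power draw 3 + 7 + 3 + 2 = 15 ≤ 18, throughput 12 + 16 + 14 + 4 = 46.
No other feasible combination does better.

46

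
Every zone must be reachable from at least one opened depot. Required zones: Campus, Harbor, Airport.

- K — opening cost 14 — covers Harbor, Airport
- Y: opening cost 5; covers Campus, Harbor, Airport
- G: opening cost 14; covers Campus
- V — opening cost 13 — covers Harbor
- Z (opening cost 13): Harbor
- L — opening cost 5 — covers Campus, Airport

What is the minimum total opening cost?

Y alone covers Campus, Harbor, Airport — every zone.
Total opening cost: 5.
No cover costs less than 5.

5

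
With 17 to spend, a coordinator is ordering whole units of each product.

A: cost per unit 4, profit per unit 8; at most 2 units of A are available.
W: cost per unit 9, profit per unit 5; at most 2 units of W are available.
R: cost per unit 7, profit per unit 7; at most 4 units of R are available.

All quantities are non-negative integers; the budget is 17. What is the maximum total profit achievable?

23

Take 2×A and 1×R: cost 15 ≤ 17, profit 2·8 + 1·7 = 23.
A has the best ratio (8/4) and is taken to its limit of 2; remaining capacity is filled optimally with the others.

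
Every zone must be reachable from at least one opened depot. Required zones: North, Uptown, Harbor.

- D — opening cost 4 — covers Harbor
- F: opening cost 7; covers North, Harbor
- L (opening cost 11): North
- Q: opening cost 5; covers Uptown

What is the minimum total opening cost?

Choose F and Q: together they cover North, Uptown, Harbor — every zone.
Total opening cost: 7 + 5 = 12.
No cover costs less than 12.

12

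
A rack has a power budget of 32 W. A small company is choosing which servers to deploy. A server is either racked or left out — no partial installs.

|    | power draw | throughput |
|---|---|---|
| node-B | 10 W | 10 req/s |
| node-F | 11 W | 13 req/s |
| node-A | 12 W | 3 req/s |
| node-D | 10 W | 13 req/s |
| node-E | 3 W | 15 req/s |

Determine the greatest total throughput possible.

41

Take node-F, node-D, and node-E: power draw 11 + 10 + 3 = 24 ≤ 32, throughput 13 + 13 + 15 = 41.
No other feasible combination does better.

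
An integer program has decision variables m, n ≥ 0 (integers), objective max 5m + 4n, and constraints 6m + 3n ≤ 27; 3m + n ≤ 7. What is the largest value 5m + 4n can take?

(m,n)=(0,7): 6·0+3·7=21≤27, 3·0+1·7=7≤7, objective 28.
(m,n)=(0,6): 6·0+3·6=18≤27, 3·0+1·6=6≤7, objective 24.
Maximum is 28 at (m,n)=(0,7).

28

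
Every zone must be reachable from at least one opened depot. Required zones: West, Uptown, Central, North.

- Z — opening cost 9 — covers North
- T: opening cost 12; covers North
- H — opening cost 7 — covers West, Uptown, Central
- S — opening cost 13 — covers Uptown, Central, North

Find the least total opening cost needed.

This is a weighted set-cover instance.
Choose Z and H: together they cover West, Uptown, Central, North — every zone.
Total opening cost: 9 + 7 = 16.
No cover costs less than 16.

16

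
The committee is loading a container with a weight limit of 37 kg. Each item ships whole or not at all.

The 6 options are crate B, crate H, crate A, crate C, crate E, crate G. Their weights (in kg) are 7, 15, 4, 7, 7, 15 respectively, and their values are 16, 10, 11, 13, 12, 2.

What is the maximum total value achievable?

This is a 0-1 knapsack instance.
Allowing fractional choices, the relaxed optimum would be about 60.0, but items are indivisible.
crate B + crate H + crate C + crate E: weight 7 + 15 + 7 + 7 = 36 ≤ 37, value 16 + 10 + 13 + 12 = 51.
crate B + crate H + crate A + crate C: weight 7 + 15 + 4 + 7 = 33 ≤ 37, value 16 + 10 + 11 + 13 = 50.
crate B + crate A + crate C + crate E: weight 7 + 4 + 7 + 7 = 25 ≤ 37, value 16 + 11 + 13 + 12 = 52.
Best is crate B, crate A, crate C, and crate E with total value 52.

52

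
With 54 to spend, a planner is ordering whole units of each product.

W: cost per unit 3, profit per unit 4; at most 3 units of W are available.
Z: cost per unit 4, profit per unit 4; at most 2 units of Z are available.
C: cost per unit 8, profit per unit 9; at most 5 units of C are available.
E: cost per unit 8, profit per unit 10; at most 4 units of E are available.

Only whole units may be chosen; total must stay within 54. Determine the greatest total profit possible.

66

2×W, 3×C, and 3×E: cost 54 ≤ 54, profit 2·4 + 3·9 + 3·10 = 65.
2×W, 2×C, and 4×E: cost 54 ≤ 54, profit 2·4 + 2·9 + 4·10 = 66.
Best is 66.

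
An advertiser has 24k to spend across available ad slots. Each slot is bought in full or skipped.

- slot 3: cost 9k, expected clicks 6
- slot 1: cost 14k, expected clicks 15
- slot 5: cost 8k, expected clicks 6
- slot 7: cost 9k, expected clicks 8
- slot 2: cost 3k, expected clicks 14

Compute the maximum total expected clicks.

29

This is a 0-1 knapsack instance.
slot 3 + slot 7 + slot 2: cost 9 + 9 + 3 = 21 ≤ 24, expected clicks 6 + 8 + 14 = 28.
slot 1 + slot 2: cost 14 + 3 = 17 ≤ 24, expected clicks 15 + 14 = 29.
slot 5 + slot 7 + slot 2: cost 8 + 9 + 3 = 20 ≤ 24, expected clicks 6 + 8 + 14 = 28.
Best is slot 1 and slot 2 with total expected clicks 29.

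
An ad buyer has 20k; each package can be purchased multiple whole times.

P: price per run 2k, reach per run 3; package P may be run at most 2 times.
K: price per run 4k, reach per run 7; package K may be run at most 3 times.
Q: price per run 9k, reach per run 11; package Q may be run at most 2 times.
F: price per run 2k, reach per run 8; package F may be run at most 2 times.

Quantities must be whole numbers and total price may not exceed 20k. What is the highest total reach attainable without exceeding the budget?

43

This is a bounded integer knapsack.
F has the best ratio (8/2); taking only F gives at most 2×8 = 16 (stopped by the supply cap of 2).
Mixing does better — 2×P, 3×K, and 2×F: price 20 ≤ 20, reach 2·3 + 3·7 + 2·8 = 43.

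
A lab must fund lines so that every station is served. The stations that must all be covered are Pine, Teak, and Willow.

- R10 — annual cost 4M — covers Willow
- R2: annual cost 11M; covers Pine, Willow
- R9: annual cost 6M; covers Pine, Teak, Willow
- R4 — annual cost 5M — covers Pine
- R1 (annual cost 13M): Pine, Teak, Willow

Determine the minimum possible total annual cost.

R9 alone covers Pine, Teak, Willow — every station.
Total annual cost: 6.
No cover costs less than 6.

6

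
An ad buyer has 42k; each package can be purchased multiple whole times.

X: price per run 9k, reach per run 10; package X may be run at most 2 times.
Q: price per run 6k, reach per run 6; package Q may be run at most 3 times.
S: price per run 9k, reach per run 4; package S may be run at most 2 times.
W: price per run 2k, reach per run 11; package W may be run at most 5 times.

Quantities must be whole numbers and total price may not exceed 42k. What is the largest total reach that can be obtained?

87

W has the best ratio (11/2); taking only W gives at most 5×11 = 55 (stopped by the supply cap of 5).
Mixing does better — 2×X, 2×Q, and 5×W: price 40 ≤ 42, reach 2·10 + 2·6 + 5·11 = 87.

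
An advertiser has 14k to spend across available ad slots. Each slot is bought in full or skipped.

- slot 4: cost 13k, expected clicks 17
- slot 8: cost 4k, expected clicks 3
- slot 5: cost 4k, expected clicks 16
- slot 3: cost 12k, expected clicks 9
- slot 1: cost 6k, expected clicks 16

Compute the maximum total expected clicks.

Treat it as a binary knapsack problem.
Allowing fractional choices, the relaxed optimum would be about 37.2, but ad slots are indivisible.
slot 8 + slot 5 + slot 1: cost 4 + 4 + 6 = 14 ≤ 14, expected clicks 3 + 16 + 16 = 35.
slot 5 + slot 1: cost 4 + 6 = 10 ≤ 14, expected clicks 16 + 16 = 32.
Best is slot 8, slot 5, and slot 1 with total expected clicks 35.

35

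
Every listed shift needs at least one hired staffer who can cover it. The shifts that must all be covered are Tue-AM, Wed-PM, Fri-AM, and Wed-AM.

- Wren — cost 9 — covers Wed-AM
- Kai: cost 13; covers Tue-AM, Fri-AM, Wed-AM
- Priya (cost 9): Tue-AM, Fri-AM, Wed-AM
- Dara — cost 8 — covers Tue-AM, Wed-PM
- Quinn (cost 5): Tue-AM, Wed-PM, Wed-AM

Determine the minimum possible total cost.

14

Choose Priya and Quinn: together they cover Tue-AM, Wed-PM, Fri-AM, Wed-AM — every shift.
Total cost: 9 + 5 = 14.
No cover costs less than 14.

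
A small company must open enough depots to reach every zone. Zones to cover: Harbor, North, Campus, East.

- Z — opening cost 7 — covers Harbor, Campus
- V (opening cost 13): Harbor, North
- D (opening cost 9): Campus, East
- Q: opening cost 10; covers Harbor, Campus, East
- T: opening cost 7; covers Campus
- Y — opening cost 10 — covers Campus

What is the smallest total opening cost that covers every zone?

The greedy cost-per-new-zone heuristic would pick Q and V for 23, but a cheaper cover exists.
Choose V and D: together they cover Harbor, North, Campus, East — every zone.
Total opening cost: 13 + 9 = 22.
No cover costs less than 22.

22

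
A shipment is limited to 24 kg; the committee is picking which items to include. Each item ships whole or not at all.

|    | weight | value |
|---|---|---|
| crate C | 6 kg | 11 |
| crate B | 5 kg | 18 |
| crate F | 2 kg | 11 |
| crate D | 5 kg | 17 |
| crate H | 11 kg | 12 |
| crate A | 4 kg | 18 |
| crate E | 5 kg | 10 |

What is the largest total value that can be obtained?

75

Treat it as a binary knapsack problem.
Allowing fractional choices, the relaxed optimum would be about 79.5, but items are indivisible.
crate B + crate F + crate D + crate A + crate E: weight 5 + 2 + 5 + 4 + 5 = 21 ≤ 24, value 18 + 11 + 17 + 18 + 10 = 74.
crate C + crate B + crate F + crate A + crate E: weight 6 + 5 + 2 + 4 + 5 = 22 ≤ 24, value 11 + 18 + 11 + 18 + 10 = 68.
crate C + crate B + crate F + crate D + crate A: weight 6 + 5 + 2 + 5 + 4 = 22 ≤ 24, value 11 + 18 + 11 + 17 + 18 = 75.
Best is crate C, crate B, crate F, crate D, and crate A with total value 75.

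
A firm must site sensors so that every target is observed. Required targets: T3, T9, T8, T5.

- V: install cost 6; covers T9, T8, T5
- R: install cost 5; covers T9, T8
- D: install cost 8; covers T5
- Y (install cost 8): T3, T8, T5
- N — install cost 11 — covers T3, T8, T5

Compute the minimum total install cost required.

13

The greedy cost-per-new-target heuristic would pick V and Y for 14, but a cheaper cover exists.
Choose R and Y: together they cover T3, T9, T8, T5 — every target.
Total install cost: 5 + 8 = 13.
No cover costs less than 13.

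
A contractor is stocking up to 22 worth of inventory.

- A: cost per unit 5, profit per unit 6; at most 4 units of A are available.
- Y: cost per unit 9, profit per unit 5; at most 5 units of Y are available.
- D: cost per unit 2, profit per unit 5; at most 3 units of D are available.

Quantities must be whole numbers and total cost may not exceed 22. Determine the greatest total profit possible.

D has the best ratio (5/2); taking only D gives at most 3×5 = 15 (stopped by the supply cap of 3).
Mixing does better — 3×A and 3×D: cost 21 ≤ 22, profit 3·6 + 3·5 = 33.

33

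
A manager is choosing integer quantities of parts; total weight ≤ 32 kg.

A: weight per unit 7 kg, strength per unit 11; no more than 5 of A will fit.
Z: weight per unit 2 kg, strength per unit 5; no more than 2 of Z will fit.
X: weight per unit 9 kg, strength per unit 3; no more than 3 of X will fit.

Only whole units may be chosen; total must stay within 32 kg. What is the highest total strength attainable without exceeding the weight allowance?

54

Z has the best ratio (5/2); taking only Z gives at most 2×5 = 10 (stopped by the supply cap of 2).
Mixing does better — 4×A and 2×Z: weight 32 ≤ 32, strength 4·11 + 2·5 = 54.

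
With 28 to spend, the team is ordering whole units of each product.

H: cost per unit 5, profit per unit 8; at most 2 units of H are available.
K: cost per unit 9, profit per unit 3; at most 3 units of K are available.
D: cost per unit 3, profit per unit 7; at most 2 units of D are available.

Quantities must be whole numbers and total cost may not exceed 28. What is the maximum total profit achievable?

This is a bounded integer knapsack.
2×H and 2×D: cost 16 ≤ 28, profit 2·8 + 2·7 = 30.
2×H, 1×K, and 2×D: cost 25 ≤ 28, profit 2·8 + 1·3 + 2·7 = 33.
Best is 33.

33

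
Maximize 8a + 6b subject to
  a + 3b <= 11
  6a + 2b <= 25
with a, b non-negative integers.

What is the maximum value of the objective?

36

(a,b)=(3,2): 1·3+3·2=9≤11, 6·3+2·2=22≤25, objective 36.
(a,b)=(2,3): 1·2+3·3=11≤11, 6·2+2·3=18≤25, objective 34.
The best lattice point is (3,2), giving 36.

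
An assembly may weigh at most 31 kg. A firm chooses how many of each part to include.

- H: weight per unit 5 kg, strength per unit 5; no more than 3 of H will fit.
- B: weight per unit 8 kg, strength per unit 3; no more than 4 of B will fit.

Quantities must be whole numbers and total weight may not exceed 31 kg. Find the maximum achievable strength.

21

This is a bounded integer knapsack.
H has the best ratio (5/5); taking only H gives at most 3×5 = 15 (stopped by the supply cap of 3).
Mixing does better — 3×H and 2×B: weight 31 ≤ 31, strength 3·5 + 2·3 = 21.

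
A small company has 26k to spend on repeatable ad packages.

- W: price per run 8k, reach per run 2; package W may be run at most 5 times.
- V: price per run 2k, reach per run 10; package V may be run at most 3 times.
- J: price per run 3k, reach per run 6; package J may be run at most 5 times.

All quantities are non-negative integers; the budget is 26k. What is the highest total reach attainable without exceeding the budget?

This is a bounded integer knapsack.
Take 3×V and 5×J: price 21 ≤ 26, reach 3·10 + 5·6 = 60.
V has the best ratio (10/2) and is taken to its limit of 3; remaining capacity is filled optimally with the others.

60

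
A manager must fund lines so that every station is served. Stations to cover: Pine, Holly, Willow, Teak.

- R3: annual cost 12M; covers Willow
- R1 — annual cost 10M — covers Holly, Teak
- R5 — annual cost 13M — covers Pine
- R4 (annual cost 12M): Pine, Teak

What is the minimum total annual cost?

34

This is an integer covering problem.
Choose R3, R1, and R4: together they cover Pine, Holly, Willow, Teak — every station.
Total annual cost: 12 + 10 + 12 = 34.
No cover costs less than 34.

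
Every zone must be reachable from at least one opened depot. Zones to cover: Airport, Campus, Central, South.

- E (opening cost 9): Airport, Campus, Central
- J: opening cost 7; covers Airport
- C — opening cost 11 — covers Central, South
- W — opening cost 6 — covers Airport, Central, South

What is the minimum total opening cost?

Choose E and W: together they cover Airport, Campus, Central, South — every zone.
Total opening cost: 9 + 6 = 15.
No cover costs less than 15.

15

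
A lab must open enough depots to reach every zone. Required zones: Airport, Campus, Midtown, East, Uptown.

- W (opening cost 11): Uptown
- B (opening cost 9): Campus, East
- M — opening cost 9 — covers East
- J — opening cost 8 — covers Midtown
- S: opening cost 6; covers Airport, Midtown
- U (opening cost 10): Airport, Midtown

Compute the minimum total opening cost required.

26

Choose W, B, and S: together they cover Airport, Campus, Midtown, East, Uptown — every zone.
Total opening cost: 11 + 9 + 6 = 26.
No cover costs less than 26.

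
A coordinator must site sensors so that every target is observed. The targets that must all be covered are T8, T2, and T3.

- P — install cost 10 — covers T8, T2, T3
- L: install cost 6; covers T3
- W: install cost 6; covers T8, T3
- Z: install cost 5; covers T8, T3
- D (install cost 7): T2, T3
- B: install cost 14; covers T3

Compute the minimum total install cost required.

This is a weighted set-cover instance.
The greedy cost-per-new-target heuristic would pick Z and D for 12, but a cheaper cover exists.
P alone covers T8, T2, T3 — every target.
Total install cost: 10.
No cover costs less than 10.

10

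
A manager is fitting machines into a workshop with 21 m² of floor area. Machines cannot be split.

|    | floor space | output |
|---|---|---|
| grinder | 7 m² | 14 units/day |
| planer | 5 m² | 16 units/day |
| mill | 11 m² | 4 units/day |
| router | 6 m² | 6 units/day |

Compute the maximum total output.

36

Take grinder, planer, and router: floor space 7 + 5 + 6 = 18 ≤ 21, output 14 + 16 + 6 = 36.
No other feasible combination does better.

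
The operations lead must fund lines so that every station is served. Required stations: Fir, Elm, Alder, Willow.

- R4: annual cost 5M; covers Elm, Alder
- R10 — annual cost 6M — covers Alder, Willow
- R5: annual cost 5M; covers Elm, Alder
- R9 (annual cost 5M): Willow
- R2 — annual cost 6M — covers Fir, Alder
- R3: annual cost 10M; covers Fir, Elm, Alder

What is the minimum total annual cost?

15

This is a weighted set-cover instance.
Choose R9 and R3: together they cover Fir, Elm, Alder, Willow — every station.
Total annual cost: 5 + 10 = 15.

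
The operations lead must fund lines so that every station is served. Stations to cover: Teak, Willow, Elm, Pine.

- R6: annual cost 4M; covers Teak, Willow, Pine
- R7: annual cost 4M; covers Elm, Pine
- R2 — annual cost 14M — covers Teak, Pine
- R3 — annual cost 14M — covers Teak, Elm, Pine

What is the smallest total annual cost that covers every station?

Choose R6 and R7: together they cover Teak, Willow, Elm, Pine — every station.
Total annual cost: 4 + 4 = 8.

8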